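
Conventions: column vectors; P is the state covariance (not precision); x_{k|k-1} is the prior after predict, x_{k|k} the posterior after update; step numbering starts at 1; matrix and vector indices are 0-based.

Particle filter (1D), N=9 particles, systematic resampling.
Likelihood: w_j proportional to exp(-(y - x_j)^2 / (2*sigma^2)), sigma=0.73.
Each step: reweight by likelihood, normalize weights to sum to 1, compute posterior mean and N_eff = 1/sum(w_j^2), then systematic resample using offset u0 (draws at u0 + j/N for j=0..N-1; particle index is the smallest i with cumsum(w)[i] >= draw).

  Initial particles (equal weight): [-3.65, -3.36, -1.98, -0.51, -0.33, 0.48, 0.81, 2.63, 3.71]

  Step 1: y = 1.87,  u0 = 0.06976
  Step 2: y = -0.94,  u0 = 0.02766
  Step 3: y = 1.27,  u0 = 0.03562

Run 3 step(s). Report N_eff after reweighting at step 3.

N_eff = 8.6990

step 1: w=[0.0000, 0.0000, 0.0000, 0.0043, 0.0093, 0.1418, 0.3029, 0.5055, 0.0363]  mean=1.7722  Neff=2.7116  idx=[5, 6, 6, 6, 7, 7, 7, 7, 7]
step 2: w=[0.4707, 0.1764, 0.1764, 0.1764, 0.0000, 0.0000, 0.0000, 0.0000, 0.0000]  mean=0.6548  Neff=3.1754  idx=[0, 0, 0, 0, 1, 1, 2, 2, 3]
step 3: w=[0.0880, 0.0880, 0.0880, 0.0880, 0.1296, 0.1296, 0.1296, 0.1296, 0.1296]  mean=0.6938  Neff=8.6990  idx=[0, 1, 2, 4, 4, 5, 6, 7, 8]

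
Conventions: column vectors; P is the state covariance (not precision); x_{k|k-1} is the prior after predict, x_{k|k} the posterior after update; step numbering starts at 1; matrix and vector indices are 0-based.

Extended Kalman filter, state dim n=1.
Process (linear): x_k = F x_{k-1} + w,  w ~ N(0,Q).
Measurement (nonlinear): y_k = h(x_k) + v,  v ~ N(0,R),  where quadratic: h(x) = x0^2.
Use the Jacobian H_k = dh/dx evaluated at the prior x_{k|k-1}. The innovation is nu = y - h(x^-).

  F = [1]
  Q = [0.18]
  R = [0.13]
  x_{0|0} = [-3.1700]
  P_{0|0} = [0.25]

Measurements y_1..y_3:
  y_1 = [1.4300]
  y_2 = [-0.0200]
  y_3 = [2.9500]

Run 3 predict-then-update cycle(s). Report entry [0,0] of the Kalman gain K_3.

K[0,0] = -0.4418

step 1: x^-=[-3.1700]  P^-=[0.4300]  H_jac=[-6.3400]  S=[17.4141]  K=[-0.1566]  nu=[-8.6189]  x^+=[-1.8207]  P^+=[0.0032]
step 2: x^-=[-1.8207]  P^-=[0.1832]  H_jac=[-3.6414]  S=[2.5593]  K=[-0.2607]  nu=[-3.3350]  x^+=[-0.9514]  P^+=[0.0093]
step 3: x^-=[-0.9514]  P^-=[0.1893]  H_jac=[-1.9028]  S=[0.8154]  K=[-0.4418]  nu=[2.0449]  x^+=[-1.8547]  P^+=[0.0302]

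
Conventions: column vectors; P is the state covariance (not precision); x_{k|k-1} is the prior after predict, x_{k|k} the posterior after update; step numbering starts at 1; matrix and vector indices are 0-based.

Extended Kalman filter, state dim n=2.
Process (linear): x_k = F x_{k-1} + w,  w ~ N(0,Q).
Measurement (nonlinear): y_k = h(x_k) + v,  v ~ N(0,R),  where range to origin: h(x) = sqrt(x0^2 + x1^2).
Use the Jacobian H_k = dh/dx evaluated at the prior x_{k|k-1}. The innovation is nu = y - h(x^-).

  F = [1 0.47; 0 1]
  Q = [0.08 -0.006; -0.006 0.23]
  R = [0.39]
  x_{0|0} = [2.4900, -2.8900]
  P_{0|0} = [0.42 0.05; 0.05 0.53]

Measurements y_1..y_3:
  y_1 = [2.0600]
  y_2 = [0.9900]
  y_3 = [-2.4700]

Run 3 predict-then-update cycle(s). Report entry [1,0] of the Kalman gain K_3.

step 1: x^-=[1.1317, -2.8900]  P^-=[0.6641 0.2931; 0.2931 0.7600]  H_jac=[0.3646 -0.9312]  S=[0.9382]  K=[-0.0328; -0.6404]  nu=[-1.0437]  x^+=[1.1659, -2.2217]  P^+=[0.6631 0.2734; 0.2734 0.3753]
step 2: x^-=[0.1218, -2.2217]  P^-=[1.0830 0.4438; 0.4438 0.6053]  H_jac=[0.0547 -0.9985]  S=[0.9482]  K=[-0.4048; -0.6118]  nu=[-1.2350]  x^+=[0.6217, -1.4661]  P^+=[0.9276 0.2089; 0.2089 0.2504]
step 3: x^-=[-0.0674, -1.4661]  P^-=[1.2593 0.3206; 0.3206 0.4804]  H_jac=[-0.0459 -0.9989]  S=[0.9015]  K=[-0.4195; -0.5487]  nu=[-3.9377]  x^+=[1.5843, 0.6944]  P^+=[1.1007 0.1132; 0.1132 0.2090]

K[1,0] = -0.5487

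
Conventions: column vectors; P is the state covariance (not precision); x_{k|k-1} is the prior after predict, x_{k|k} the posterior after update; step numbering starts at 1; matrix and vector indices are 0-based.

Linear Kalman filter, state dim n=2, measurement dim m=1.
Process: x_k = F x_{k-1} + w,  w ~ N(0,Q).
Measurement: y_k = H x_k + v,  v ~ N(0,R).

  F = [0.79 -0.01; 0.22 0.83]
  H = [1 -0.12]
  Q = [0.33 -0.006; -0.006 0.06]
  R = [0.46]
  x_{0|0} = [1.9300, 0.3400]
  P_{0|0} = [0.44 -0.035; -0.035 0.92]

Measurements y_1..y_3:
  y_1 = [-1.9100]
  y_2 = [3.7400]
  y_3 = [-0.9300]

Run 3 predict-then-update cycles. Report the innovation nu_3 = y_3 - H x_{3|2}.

step 1: x^-=[1.5213, 0.7068]  P^-=[0.6052 0.0400; 0.0400 0.7023]  S=[1.0658]  K=[0.5634; -0.0416]  nu=[-3.3465]  x^+=[-0.3641, 0.8459]  P^+=[0.2670 0.0649; 0.0649 0.7005]
step 2: x^-=[-0.2961, 0.6220]  P^-=[0.4957 0.0770; 0.0770 0.5792]  S=[0.9455]  K=[0.5144; 0.0079]  nu=[4.1107]  x^+=[1.8186, 0.6547]  P^+=[0.2454 0.0731; 0.0731 0.5791]
step 3: x^-=[1.4302, 0.9435]  P^-=[0.4821 0.0797; 0.0797 0.4975]  S=[0.9301]  K=[0.5080; 0.0214]  nu=[-2.2470]  x^+=[0.2887, 0.8953]  P^+=[0.2420 0.0695; 0.0695 0.4971]

innov = [-2.2470]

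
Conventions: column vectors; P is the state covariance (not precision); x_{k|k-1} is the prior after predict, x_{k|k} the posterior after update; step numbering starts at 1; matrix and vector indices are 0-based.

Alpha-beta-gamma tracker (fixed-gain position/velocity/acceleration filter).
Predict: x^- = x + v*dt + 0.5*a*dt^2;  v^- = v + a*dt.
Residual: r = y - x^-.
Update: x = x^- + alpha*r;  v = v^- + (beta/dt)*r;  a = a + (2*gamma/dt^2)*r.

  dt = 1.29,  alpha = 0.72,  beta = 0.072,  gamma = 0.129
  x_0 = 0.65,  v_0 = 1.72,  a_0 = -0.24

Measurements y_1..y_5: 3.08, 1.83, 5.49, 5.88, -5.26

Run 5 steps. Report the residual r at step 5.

resid = -10.8000

step 1: x_pred=2.6691  r=0.4109  x^+=2.9650  v^+=1.4333  a^+=-0.1763
step 2: x_pred=4.6673  r=-2.8373  x^+=2.6244  v^+=1.0476  a^+=-0.6162
step 3: x_pred=3.4631  r=2.0269  x^+=4.9225  v^+=0.3658  a^+=-0.3019
step 4: x_pred=5.1431  r=0.7369  x^+=5.6737  v^+=0.0174  a^+=-0.1877
step 5: x_pred=5.5400  r=-10.8000  x^+=-2.2360  v^+=-0.8275  a^+=-1.8621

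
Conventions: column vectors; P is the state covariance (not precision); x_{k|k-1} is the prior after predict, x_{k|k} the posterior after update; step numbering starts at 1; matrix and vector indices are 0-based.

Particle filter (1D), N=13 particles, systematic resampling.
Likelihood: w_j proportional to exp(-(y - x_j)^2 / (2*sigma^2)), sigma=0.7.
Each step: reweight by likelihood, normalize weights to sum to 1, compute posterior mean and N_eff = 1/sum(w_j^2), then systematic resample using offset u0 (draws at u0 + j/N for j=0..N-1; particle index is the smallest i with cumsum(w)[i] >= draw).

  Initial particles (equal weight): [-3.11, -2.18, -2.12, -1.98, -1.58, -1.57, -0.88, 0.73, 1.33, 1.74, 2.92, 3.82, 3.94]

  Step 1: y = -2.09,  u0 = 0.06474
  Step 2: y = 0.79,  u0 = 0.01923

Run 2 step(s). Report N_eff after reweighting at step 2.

N_eff = 1.5566

step 1: w=[0.0682, 0.1954, 0.1969, 0.1946, 0.1511, 0.1495, 0.0442, 0.0001, 0.0000, 0.0000, 0.0000, 0.0000, 0.0000]  mean=-1.9531  Neff=6.0017  idx=[0, 1, 1, 2, 2, 2, 3, 3, 4, 4, 5, 5, 6]
step 2: w=[0.0000, 0.0017, 0.0017, 0.0024, 0.0024, 0.0024, 0.0055, 0.0055, 0.0444, 0.0444, 0.0466, 0.0466, 0.7963]  mean=-1.0320  Neff=1.5566  idx=[7, 9, 11, 12, 12, 12, 12, 12, 12, 12, 12, 12, 12]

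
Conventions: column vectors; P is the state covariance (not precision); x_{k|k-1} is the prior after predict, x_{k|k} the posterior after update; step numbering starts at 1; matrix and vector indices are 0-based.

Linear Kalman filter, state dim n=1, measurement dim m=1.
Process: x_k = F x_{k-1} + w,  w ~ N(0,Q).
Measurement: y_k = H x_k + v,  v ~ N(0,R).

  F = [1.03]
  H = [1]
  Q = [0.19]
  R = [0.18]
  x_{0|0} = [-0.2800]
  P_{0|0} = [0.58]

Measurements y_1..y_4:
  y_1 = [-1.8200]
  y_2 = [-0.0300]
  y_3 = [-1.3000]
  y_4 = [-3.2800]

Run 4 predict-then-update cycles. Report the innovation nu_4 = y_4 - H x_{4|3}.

innov = [-2.2106]

step 1: x^-=[-0.2884]  P^-=[0.8053]  S=[0.9853]  K=[0.8173]  nu=[-1.5316]  x^+=[-1.5402]  P^+=[0.1471]
step 2: x^-=[-1.5864]  P^-=[0.3461]  S=[0.5261]  K=[0.6578]  nu=[1.5564]  x^+=[-0.5625]  P^+=[0.1184]
step 3: x^-=[-0.5794]  P^-=[0.3156]  S=[0.4956]  K=[0.6368]  nu=[-0.7206]  x^+=[-1.0383]  P^+=[0.1146]
step 4: x^-=[-1.0694]  P^-=[0.3116]  S=[0.4916]  K=[0.6339]  nu=[-2.2106]  x^+=[-2.4706]  P^+=[0.1141]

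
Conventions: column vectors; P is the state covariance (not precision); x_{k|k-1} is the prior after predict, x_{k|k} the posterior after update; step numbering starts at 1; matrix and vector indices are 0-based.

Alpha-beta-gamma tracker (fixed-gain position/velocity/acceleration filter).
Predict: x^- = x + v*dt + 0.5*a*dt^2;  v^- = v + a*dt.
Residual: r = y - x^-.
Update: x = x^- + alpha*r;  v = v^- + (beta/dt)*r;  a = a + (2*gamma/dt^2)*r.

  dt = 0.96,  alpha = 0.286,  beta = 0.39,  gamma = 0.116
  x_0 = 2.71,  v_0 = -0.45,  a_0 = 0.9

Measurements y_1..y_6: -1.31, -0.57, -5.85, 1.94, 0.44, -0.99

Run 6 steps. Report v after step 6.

v_post = 4.0601

step 1: x_pred=2.6927  r=-4.0027  x^+=1.5479  v^+=-1.2121  a^+=-0.1076
step 2: x_pred=0.3347  r=-0.9047  x^+=0.0760  v^+=-1.6830  a^+=-0.3354
step 3: x_pred=-1.6942  r=-4.1558  x^+=-2.8828  v^+=-3.6932  a^+=-1.3815
step 4: x_pred=-7.0649  r=9.0049  x^+=-4.4895  v^+=-1.3613  a^+=0.8853
step 5: x_pred=-5.3884  r=5.8284  x^+=-3.7214  v^+=1.8564  a^+=2.3525
step 6: x_pred=-0.8553  r=-0.1347  x^+=-0.8938  v^+=4.0601  a^+=2.3186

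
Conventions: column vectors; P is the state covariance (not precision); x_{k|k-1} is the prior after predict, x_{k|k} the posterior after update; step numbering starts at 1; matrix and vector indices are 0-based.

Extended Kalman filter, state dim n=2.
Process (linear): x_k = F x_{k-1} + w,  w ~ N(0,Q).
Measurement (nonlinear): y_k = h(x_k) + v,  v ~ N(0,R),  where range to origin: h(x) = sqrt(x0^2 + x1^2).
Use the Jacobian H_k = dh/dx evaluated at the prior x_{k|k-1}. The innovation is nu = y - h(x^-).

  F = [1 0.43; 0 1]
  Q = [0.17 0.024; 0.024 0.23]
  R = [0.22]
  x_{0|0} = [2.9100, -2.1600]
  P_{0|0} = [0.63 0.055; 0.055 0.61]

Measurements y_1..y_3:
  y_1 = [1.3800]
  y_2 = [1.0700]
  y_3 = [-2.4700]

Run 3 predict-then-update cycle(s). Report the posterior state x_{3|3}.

step 1: x^-=[1.9812, -2.1600]  P^-=[0.9601 0.3413; 0.3413 0.8400]  H_jac=[0.6759 -0.7370]  S=[0.7748]  K=[0.5129; -0.5012]  nu=[-1.5510]  x^+=[1.1856, -1.3827]  P^+=[0.7562 0.5405; 0.5405 0.6454]
step 2: x^-=[0.5911, -1.3827]  P^-=[1.5104 0.8420; 0.8420 0.8754]  H_jac=[0.3931 -0.9195]  S=[0.5848]  K=[-0.3087; -0.8104]  nu=[-0.4337]  x^+=[0.7250, -1.0312]  P^+=[1.4547 0.6957; 0.6957 0.4913]
step 3: x^-=[0.2815, -1.0312]  P^-=[2.3138 0.9310; 0.9310 0.7213]  H_jac=[0.2634 -0.9647]  S=[0.5787]  K=[-0.4988; -0.7787]  nu=[-3.5389]  x^+=[2.0469, 1.7246]  P^+=[2.1698 0.7062; 0.7062 0.3704]

x_post = [2.0469, 1.7246]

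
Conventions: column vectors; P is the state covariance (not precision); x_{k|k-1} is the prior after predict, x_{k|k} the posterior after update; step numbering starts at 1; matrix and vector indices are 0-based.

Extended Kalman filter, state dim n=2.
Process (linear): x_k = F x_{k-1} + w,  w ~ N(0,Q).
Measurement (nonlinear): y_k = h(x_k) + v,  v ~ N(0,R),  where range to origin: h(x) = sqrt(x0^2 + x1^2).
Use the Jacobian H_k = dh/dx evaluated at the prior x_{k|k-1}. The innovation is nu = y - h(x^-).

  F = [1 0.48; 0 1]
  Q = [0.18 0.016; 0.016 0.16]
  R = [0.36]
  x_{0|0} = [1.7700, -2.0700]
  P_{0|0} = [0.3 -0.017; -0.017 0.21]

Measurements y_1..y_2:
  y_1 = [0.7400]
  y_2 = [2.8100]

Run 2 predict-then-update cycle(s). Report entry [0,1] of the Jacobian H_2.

step 1: x^-=[0.7764, -2.0700]  P^-=[0.5121 0.0998; 0.0998 0.3700]  H_jac=[0.3512 -0.9363]  S=[0.6819]  K=[0.1267; -0.4567]  nu=[-1.4708]  x^+=[0.5901, -1.3984]  P^+=[0.5011 0.1392; 0.1392 0.2278]
step 2: x^-=[-0.0811, -1.3984]  P^-=[0.8673 0.2646; 0.2646 0.3878]  H_jac=[-0.0579 -0.9983]  S=[0.7800]  K=[-0.4031; -0.5160]  nu=[1.4093]  x^+=[-0.6492, -2.1255]  P^+=[0.7406 0.1024; 0.1024 0.1801]

H_jac[0,1] = -0.9983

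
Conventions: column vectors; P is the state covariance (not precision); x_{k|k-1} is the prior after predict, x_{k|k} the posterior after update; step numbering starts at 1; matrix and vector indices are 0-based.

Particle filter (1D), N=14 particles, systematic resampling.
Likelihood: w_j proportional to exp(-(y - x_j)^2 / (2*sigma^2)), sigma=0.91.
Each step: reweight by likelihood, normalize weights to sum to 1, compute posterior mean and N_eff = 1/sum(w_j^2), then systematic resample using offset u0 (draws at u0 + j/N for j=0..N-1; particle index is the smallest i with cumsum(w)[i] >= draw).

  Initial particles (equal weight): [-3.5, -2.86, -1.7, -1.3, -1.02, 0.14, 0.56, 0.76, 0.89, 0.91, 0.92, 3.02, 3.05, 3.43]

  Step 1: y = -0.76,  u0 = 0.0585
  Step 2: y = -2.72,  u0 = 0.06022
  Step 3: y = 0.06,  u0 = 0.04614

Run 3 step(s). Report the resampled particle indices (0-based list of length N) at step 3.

resampled_idx = [1, 3, 4, 6, 7, 8, 9, 9, 10, 11, 12, 12, 13, 13]

step 1: w=[0.0025, 0.0165, 0.1384, 0.1979, 0.2266, 0.1447, 0.0824, 0.0585, 0.0456, 0.0438, 0.0429, 0.0000, 0.0000, 0.0000]  mean=-0.5486  Neff=6.8051  idx=[2, 2, 3, 3, 3, 4, 4, 4, 5, 5, 6, 7, 9, 10]
step 2: w=[0.2137, 0.2137, 0.1186, 0.1186, 0.1186, 0.0700, 0.0700, 0.0700, 0.0029, 0.0029, 0.0006, 0.0003, 0.0001, 0.0001]  mean=-1.4017  Neff=6.7450  idx=[0, 0, 0, 1, 1, 1, 2, 3, 3, 4, 4, 5, 6, 7]
step 3: w=[0.0381, 0.0381, 0.0381, 0.0381, 0.0381, 0.0381, 0.0809, 0.0809, 0.0809, 0.0809, 0.0809, 0.1223, 0.1223, 0.1223]  mean=-1.2887  Neff=11.5878  idx=[1, 3, 4, 6, 7, 8, 9, 9, 10, 11, 12, 12, 13, 13]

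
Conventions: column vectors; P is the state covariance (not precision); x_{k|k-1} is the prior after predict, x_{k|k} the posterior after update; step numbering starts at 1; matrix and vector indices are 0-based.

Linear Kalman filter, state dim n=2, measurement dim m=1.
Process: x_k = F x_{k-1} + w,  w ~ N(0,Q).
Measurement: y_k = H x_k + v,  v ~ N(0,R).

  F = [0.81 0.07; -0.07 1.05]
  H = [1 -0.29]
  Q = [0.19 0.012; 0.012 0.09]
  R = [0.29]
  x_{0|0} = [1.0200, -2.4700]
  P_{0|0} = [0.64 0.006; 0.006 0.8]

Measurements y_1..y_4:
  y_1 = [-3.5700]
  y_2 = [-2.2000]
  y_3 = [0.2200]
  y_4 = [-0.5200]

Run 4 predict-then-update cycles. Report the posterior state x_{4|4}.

x_post = [-0.9298, -1.2876]

step 1: x^-=[0.6533, -2.6649]  P^-=[0.6145 0.0396; 0.0396 0.9743]  S=[0.9635]  K=[0.6259; -0.2522]  nu=[-4.9961]  x^+=[-2.4737, -1.4051]  P^+=[0.2371 0.1916; 0.1916 0.9130]
step 2: x^-=[-2.1020, -1.3022]  P^-=[0.3718 0.2277; 0.2277 1.0696]  S=[0.6196]  K=[0.4934; -0.1331]  nu=[-0.4756]  x^+=[-2.3367, -1.2389]  P^+=[0.2209 0.2684; 0.2684 1.0586]
step 3: x^-=[-1.9794, -1.1373]  P^-=[0.3706 0.3042; 0.3042 1.2187]  S=[0.5866]  K=[0.4813; -0.0839]  nu=[1.8696]  x^+=[-1.0796, -1.2941]  P^+=[0.2347 0.3279; 0.3279 1.2146]
step 4: x^-=[-0.9650, -1.2832]  P^-=[0.3871 0.3653; 0.3653 1.3820]  S=[0.5815]  K=[0.4836; -0.0611]  nu=[0.0729]  x^+=[-0.9298, -1.2876]  P^+=[0.2511 0.3824; 0.3824 1.3799]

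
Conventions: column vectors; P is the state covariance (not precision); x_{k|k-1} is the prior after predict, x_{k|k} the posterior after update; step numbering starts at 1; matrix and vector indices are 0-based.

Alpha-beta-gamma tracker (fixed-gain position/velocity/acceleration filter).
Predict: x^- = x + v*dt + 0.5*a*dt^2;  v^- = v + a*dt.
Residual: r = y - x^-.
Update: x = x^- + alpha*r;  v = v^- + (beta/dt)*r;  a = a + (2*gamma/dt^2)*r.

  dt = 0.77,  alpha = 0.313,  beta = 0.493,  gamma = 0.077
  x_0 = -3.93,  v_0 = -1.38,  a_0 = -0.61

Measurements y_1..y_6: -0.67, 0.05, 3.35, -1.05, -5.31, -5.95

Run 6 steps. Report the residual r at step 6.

step 1: x_pred=-5.1734  r=4.5034  x^+=-3.7639  v^+=1.0337  a^+=0.5597
step 2: x_pred=-2.8020  r=2.8520  x^+=-1.9093  v^+=3.2907  a^+=1.3005
step 3: x_pred=1.0100  r=2.3400  x^+=1.7424  v^+=5.7903  a^+=1.9083
step 4: x_pred=6.7666  r=-7.8166  x^+=4.3200  v^+=2.2550  a^+=-0.1220
step 5: x_pred=6.0202  r=-11.3302  x^+=2.4738  v^+=-5.0933  a^+=-3.0649
step 6: x_pred=-2.3566  r=-3.5934  x^+=-3.4813  v^+=-9.7540  a^+=-3.9983

resid = -3.5934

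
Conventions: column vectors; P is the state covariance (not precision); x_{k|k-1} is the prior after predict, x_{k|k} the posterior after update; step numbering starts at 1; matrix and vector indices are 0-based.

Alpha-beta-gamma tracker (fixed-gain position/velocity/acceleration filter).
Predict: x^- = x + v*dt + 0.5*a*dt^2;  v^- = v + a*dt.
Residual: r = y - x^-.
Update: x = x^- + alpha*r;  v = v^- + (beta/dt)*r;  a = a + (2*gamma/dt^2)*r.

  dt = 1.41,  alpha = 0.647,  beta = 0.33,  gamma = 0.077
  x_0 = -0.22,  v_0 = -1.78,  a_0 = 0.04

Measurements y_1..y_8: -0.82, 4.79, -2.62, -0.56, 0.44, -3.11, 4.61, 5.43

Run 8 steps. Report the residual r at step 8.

resid = 1.3188

step 1: x_pred=-2.6900  r=1.8700  x^+=-1.4801  v^+=-1.2859  a^+=0.1849
step 2: x_pred=-3.1095  r=7.8995  x^+=2.0015  v^+=0.8235  a^+=0.7968
step 3: x_pred=3.9547  r=-6.5747  x^+=-0.2991  v^+=0.4082  a^+=0.2875
step 4: x_pred=0.5622  r=-1.1222  x^+=-0.1639  v^+=0.5509  a^+=0.2006
step 5: x_pred=0.8123  r=-0.3723  x^+=0.5714  v^+=0.7466  a^+=0.1717
step 6: x_pred=1.7948  r=-4.9048  x^+=-1.3786  v^+=-0.1592  a^+=-0.2082
step 7: x_pred=-1.8101  r=6.4201  x^+=2.3437  v^+=1.0498  a^+=0.2891
step 8: x_pred=4.1112  r=1.3188  x^+=4.9645  v^+=1.7660  a^+=0.3912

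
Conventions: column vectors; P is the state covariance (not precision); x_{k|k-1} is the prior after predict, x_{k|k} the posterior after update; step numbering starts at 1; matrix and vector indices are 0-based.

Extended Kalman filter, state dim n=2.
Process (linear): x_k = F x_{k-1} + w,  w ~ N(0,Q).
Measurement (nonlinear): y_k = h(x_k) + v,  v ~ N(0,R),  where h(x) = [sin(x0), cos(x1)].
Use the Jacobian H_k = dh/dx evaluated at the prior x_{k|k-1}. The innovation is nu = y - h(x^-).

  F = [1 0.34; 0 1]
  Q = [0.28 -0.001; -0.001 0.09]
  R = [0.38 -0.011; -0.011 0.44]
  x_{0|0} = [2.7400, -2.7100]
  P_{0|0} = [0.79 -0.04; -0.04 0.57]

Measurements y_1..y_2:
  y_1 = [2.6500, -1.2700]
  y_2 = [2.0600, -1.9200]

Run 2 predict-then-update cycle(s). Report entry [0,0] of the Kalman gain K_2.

step 1: x^-=[1.8186, -2.7100]  P^-=[1.1087 0.1528; 0.1528 0.6600]  H_jac=[-0.2453 0.0000; 0.0000 0.4183]  S=[0.4467 -0.0267; -0.0267 0.5555]  K=[-0.6036 0.0861; -0.0544 0.4944]  nu=[1.6805, -0.3617]  x^+=[0.7730, -2.9802]  P^+=[0.9390 0.1064; 0.1064 0.5215]
step 2: x^-=[-0.2402, -2.9802]  P^-=[1.3517 0.2827; 0.2827 0.6115]  H_jac=[0.9713 0.0000; 0.0000 0.1607]  S=[1.6552 0.0331; 0.0331 0.4558]  K=[0.7924 0.0421; 0.1618 0.2038]  nu=[2.2979, -0.9330]  x^+=[1.5413, -2.7985]  P^+=[0.3095 0.0610; 0.0610 0.5470]

K[0,0] = 0.7924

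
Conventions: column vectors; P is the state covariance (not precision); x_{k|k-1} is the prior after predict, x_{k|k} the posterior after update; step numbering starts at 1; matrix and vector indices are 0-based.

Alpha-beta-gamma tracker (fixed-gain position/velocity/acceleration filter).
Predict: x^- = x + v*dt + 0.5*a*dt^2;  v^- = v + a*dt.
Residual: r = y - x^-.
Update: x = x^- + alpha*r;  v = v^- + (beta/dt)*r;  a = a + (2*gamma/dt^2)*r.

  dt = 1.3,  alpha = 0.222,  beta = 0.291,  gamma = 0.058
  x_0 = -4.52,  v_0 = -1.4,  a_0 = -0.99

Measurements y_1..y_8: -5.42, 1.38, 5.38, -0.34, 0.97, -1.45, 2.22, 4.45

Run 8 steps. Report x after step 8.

step 1: x_pred=-7.1765  r=1.7565  x^+=-6.7866  v^+=-2.2938  a^+=-0.8694
step 2: x_pred=-10.5032  r=11.8832  x^+=-7.8651  v^+=-0.7641  a^+=-0.0538
step 3: x_pred=-8.9039  r=14.2839  x^+=-5.7328  v^+=2.3634  a^+=0.9267
step 4: x_pred=-1.8774  r=1.5374  x^+=-1.5361  v^+=3.9122  a^+=1.0322
step 5: x_pred=4.4220  r=-3.4520  x^+=3.6556  v^+=4.4813  a^+=0.7952
step 6: x_pred=10.1533  r=-11.6033  x^+=7.5774  v^+=2.9178  a^+=-0.0012
step 7: x_pred=11.3694  r=-9.1494  x^+=9.3383  v^+=0.8681  a^+=-0.6292
step 8: x_pred=9.9351  r=-5.4851  x^+=8.7174  v^+=-1.1777  a^+=-1.0057

x_post = 8.7174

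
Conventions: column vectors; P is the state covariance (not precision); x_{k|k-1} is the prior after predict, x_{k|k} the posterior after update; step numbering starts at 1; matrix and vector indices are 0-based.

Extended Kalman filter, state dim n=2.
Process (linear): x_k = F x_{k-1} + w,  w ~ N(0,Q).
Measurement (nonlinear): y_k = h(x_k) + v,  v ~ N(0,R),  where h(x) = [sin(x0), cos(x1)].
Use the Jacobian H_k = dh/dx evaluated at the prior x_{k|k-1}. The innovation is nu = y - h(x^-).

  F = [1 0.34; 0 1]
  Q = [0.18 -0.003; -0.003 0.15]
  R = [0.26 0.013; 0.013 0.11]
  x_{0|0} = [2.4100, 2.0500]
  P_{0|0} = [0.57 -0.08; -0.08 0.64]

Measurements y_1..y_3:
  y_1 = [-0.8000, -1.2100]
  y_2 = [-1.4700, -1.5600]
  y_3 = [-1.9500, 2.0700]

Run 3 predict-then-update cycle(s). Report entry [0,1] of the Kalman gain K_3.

step 1: x^-=[3.1070, 2.0500]  P^-=[0.7696 0.1346; 0.1346 0.7900]  H_jac=[-0.9994 0.0000; 0.0000 -0.8874]  S=[1.0287 0.1324; 0.1324 0.7321]  K=[-0.7440 -0.0286; -0.0077 -0.9562]  nu=[-0.8346, -0.7489]  x^+=[3.7494, 2.7726]  P^+=[0.1939 0.0144; 0.0144 0.1186]
step 2: x^-=[4.6921, 2.7726]  P^-=[0.3975 0.0518; 0.0518 0.2686]  H_jac=[-0.0203 0.0000; 0.0000 -0.3607]  S=[0.2602 0.0134; 0.0134 0.1450]  K=[-0.0246 -0.1266; 0.0305 -0.6713]  nu=[-0.4702, -0.6273]  x^+=[4.7830, 3.1794]  P^+=[0.3949 0.0395; 0.0395 0.2036]
step 3: x^-=[5.8640, 3.1794]  P^-=[0.6253 0.1057; 0.1057 0.3536]  H_jac=[0.9134 0.0000; 0.0000 0.0378]  S=[0.7817 0.0166; 0.0166 0.1105]  K=[0.7322 -0.0742; 0.1214 0.1026]  nu=[-1.5430, 3.0693]  x^+=[4.5065, 3.3070]  P^+=[0.2074 0.0360; 0.0360 0.3405]

K[0,1] = -0.0742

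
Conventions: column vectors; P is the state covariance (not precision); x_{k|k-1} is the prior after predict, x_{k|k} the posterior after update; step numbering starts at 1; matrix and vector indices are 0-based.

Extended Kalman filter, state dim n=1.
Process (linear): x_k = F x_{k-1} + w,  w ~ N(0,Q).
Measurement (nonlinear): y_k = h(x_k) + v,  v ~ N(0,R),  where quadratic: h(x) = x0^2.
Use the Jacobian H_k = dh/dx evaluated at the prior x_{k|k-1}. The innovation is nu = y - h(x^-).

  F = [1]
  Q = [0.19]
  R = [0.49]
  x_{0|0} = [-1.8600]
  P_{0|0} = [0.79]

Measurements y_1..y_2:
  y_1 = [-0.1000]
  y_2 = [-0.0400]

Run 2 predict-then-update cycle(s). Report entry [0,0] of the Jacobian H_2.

step 1: x^-=[-1.8600]  P^-=[0.9800]  H_jac=[-3.7200]  S=[14.0516]  K=[-0.2594]  nu=[-3.5596]  x^+=[-0.9365]  P^+=[0.0342]
step 2: x^-=[-0.9365]  P^-=[0.2242]  H_jac=[-1.8730]  S=[1.2764]  K=[-0.3289]  nu=[-0.9170]  x^+=[-0.6348]  P^+=[0.0861]

H_jac[0,0] = -1.8730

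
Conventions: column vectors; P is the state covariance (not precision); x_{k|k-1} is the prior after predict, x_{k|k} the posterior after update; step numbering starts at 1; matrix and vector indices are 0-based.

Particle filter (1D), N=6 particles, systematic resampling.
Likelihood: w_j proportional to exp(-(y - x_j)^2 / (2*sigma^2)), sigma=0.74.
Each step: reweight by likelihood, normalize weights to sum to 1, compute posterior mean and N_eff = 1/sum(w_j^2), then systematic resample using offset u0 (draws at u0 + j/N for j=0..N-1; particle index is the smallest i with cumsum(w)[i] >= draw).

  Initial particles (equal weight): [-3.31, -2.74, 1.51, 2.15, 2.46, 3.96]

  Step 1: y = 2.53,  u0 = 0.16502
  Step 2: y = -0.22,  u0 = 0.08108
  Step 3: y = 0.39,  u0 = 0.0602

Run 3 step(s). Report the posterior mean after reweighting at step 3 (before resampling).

step 1: w=[0.0000, 0.0000, 0.1603, 0.3632, 0.4125, 0.0640]  mean=2.2912  Neff=3.0134  idx=[3, 3, 3, 4, 4, 5]
step 2: w=[0.2874, 0.2874, 0.2874, 0.0688, 0.0688, 0.0000]  mean=2.1927  Neff=3.8858  idx=[0, 0, 1, 2, 2, 3]
step 3: w=[0.1873, 0.1873, 0.1873, 0.1873, 0.1873, 0.0634]  mean=2.1696  Neff=5.5718  idx=[0, 1, 2, 2, 3, 4]

post_mean = 2.1696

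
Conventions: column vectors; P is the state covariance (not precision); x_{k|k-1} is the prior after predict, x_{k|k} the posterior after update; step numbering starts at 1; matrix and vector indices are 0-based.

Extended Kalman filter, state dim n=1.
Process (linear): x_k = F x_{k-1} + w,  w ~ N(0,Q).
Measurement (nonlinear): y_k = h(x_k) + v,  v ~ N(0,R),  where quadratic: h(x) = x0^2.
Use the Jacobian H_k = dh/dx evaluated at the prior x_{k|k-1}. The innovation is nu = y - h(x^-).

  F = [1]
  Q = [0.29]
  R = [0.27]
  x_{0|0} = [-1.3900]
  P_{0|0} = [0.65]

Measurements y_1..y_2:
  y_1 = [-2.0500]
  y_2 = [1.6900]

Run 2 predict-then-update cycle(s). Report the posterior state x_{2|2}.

x_post = [-0.0450]

step 1: x^-=[-1.3900]  P^-=[0.9400]  H_jac=[-2.7800]  S=[7.5347]  K=[-0.3468]  nu=[-3.9821]  x^+=[-0.0089]  P^+=[0.0337]
step 2: x^-=[-0.0089]  P^-=[0.3237]  H_jac=[-0.0178]  S=[0.2701]  K=[-0.0214]  nu=[1.6899]  x^+=[-0.0450]  P^+=[0.3236]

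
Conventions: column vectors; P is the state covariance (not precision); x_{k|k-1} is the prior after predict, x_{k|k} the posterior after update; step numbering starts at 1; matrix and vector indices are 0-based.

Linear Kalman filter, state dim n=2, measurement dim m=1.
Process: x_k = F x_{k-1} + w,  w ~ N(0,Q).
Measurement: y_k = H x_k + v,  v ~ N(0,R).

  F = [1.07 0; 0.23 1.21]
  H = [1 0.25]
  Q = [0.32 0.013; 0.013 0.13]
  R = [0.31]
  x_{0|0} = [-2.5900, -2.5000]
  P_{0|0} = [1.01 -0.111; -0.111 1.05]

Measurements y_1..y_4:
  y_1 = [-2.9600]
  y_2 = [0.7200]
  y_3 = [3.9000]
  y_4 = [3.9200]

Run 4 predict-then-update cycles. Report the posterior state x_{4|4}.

x_post = [4.0518, -2.3808]

step 1: x^-=[-2.7713, -3.6207]  P^-=[1.4763 0.1178; 0.1178 1.6590]  S=[1.9490]  K=[0.7726; 0.2733]  nu=[0.7165]  x^+=[-2.2177, -3.4249]  P^+=[0.3129 -0.2936; -0.2936 1.5134]
step 2: x^-=[-2.3730, -4.6542]  P^-=[0.6783 -0.2902; -0.2902 2.1989]  S=[0.9806]  K=[0.6177; 0.2647]  nu=[4.2565]  x^+=[0.2563, -3.5276]  P^+=[0.3041 -0.4505; -0.4505 2.1302]
step 3: x^-=[0.2742, -4.2094]  P^-=[0.6682 -0.4954; -0.4954 3.0142]  S=[0.9189]  K=[0.5924; 0.2809]  nu=[4.6781]  x^+=[3.0455, -2.8952]  P^+=[0.3457 -0.6483; -0.6483 2.9417]
step 4: x^-=[3.2587, -2.8027]  P^-=[0.7158 -0.7413; -0.7413 4.0943]  S=[0.9111]  K=[0.5823; 0.3098]  nu=[1.3620]  x^+=[4.0518, -2.3808]  P^+=[0.4069 -0.9057; -0.9057 4.0068]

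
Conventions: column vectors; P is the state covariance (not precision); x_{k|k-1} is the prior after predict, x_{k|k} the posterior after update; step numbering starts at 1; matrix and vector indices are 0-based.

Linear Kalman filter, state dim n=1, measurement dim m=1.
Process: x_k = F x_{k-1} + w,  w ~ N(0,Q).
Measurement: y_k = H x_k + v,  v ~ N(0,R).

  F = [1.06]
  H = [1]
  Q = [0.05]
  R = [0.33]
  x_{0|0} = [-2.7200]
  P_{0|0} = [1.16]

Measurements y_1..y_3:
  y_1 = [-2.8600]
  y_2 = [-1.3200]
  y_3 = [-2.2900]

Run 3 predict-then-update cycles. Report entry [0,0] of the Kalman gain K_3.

step 1: x^-=[-2.8832]  P^-=[1.3534]  S=[1.6834]  K=[0.8040]  nu=[0.0232]  x^+=[-2.8645]  P^+=[0.2653]
step 2: x^-=[-3.0364]  P^-=[0.3481]  S=[0.6781]  K=[0.5133]  nu=[1.7164]  x^+=[-2.1553]  P^+=[0.1694]
step 3: x^-=[-2.2846]  P^-=[0.2403]  S=[0.5703]  K=[0.4214]  nu=[-0.0054]  x^+=[-2.2869]  P^+=[0.1391]

K[0,0] = 0.4214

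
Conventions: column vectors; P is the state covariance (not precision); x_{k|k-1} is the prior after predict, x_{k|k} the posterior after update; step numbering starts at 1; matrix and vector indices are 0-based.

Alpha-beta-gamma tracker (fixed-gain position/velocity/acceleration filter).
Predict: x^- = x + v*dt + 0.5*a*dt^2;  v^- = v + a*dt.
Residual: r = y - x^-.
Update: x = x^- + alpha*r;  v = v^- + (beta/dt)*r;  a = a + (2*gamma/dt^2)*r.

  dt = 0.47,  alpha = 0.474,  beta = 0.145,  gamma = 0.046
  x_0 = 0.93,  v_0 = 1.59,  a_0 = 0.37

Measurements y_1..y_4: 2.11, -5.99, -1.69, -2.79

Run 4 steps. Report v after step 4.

step 1: x_pred=1.7182  r=0.3918  x^+=1.9039  v^+=1.8848  a^+=0.5332
step 2: x_pred=2.8486  r=-8.8386  x^+=-1.3409  v^+=-0.5914  a^+=-3.1479
step 3: x_pred=-1.9665  r=0.2765  x^+=-1.8355  v^+=-1.9856  a^+=-3.0327
step 4: x_pred=-3.1037  r=0.3137  x^+=-2.9550  v^+=-3.3142  a^+=-2.9021

v_post = -3.3142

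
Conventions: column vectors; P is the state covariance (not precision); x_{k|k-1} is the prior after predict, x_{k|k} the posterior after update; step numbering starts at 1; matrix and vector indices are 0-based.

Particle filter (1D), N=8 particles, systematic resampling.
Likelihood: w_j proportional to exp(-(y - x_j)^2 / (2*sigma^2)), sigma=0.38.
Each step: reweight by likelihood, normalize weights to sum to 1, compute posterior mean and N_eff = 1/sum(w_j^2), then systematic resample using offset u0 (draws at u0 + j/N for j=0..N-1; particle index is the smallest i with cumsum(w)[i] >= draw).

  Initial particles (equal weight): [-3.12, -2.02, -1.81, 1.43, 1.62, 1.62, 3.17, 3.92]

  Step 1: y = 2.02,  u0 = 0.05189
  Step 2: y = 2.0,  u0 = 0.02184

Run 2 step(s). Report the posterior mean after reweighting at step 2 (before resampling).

post_mean = 1.5912

step 1: w=[0.0000, 0.0000, 0.0000, 0.2053, 0.3938, 0.3938, 0.0070, 0.0000]  mean=1.5919  Neff=2.8377  idx=[3, 3, 4, 4, 4, 5, 5, 5]
step 2: w=[0.0757, 0.0757, 0.1414, 0.1414, 0.1414, 0.1414, 0.1414, 0.1414]  mean=1.5912  Neff=7.6057  idx=[0, 1, 2, 3, 4, 5, 6, 7]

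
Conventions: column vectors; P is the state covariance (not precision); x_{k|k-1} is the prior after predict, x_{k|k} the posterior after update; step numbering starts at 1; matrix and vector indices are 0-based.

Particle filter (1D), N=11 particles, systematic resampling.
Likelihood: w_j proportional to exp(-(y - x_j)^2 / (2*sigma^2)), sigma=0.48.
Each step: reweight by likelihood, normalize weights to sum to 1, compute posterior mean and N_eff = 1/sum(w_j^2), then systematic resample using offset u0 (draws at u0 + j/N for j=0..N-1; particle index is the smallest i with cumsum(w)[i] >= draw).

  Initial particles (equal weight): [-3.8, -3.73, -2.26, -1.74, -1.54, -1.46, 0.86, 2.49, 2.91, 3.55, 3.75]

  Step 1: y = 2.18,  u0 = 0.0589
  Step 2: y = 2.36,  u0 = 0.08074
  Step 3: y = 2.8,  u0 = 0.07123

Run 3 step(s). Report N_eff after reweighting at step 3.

N_eff = 10.9394

step 1: w=[0.0000, 0.0000, 0.0000, 0.0000, 0.0000, 0.0000, 0.0195, 0.6933, 0.2687, 0.0145, 0.0041]  mean=2.5916  Neff=1.8070  idx=[7, 7, 7, 7, 7, 7, 7, 7, 8, 8, 8]
step 2: w=[0.1040, 0.1040, 0.1040, 0.1040, 0.1040, 0.1040, 0.1040, 0.1040, 0.0560, 0.0560, 0.0560]  mean=2.5605  Neff=10.4225  idx=[0, 1, 2, 3, 4, 5, 6, 6, 7, 9, 10]
step 3: w=[0.0877, 0.0877, 0.0877, 0.0877, 0.0877, 0.0877, 0.0877, 0.0877, 0.0877, 0.1053, 0.1053]  mean=2.5784  Neff=10.9394  idx=[0, 1, 2, 3, 4, 5, 7, 8, 9, 9, 10]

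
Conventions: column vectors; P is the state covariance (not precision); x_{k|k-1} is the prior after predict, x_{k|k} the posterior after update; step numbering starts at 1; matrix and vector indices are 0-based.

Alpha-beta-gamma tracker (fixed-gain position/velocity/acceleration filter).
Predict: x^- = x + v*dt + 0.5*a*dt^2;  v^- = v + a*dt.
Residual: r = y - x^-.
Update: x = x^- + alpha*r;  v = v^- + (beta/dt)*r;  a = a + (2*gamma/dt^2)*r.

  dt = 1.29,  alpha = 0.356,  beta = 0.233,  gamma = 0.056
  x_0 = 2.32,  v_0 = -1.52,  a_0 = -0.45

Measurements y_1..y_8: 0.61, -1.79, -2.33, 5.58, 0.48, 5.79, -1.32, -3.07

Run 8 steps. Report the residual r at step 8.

resid = -12.7184

step 1: x_pred=-0.0152  r=0.6252  x^+=0.2074  v^+=-1.9876  a^+=-0.4079
step 2: x_pred=-2.6960  r=0.9060  x^+=-2.3735  v^+=-2.3501  a^+=-0.3469
step 3: x_pred=-5.6938  r=3.3638  x^+=-4.4963  v^+=-2.1901  a^+=-0.1205
step 4: x_pred=-7.4219  r=13.0019  x^+=-2.7932  v^+=0.0028  a^+=0.7545
step 5: x_pred=-2.1618  r=2.6418  x^+=-1.2213  v^+=1.4533  a^+=0.9323
step 6: x_pred=1.4292  r=4.3608  x^+=2.9816  v^+=3.4437  a^+=1.2258
step 7: x_pred=8.4439  r=-9.7639  x^+=4.9679  v^+=3.2614  a^+=0.5687
step 8: x_pred=9.6484  r=-12.7184  x^+=5.1206  v^+=1.6978  a^+=-0.2873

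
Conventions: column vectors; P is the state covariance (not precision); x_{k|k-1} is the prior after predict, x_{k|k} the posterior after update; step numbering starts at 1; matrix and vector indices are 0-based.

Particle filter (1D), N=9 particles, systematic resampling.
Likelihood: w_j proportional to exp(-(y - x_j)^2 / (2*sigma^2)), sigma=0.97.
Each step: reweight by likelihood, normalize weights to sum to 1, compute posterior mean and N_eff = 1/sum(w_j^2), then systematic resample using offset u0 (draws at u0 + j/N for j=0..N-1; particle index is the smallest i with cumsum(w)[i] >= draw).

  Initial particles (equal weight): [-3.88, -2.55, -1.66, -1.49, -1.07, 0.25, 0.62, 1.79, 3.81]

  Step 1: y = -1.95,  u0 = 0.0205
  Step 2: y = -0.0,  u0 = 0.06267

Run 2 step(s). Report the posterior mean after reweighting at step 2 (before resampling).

step 1: w=[0.0386, 0.2305, 0.2669, 0.2494, 0.1849, 0.0213, 0.0083, 0.0002, 0.0000]  mean=-1.7389  Neff=4.4898  idx=[0, 1, 1, 2, 2, 3, 3, 4, 4]
step 2: w=[0.0002, 0.0142, 0.0142, 0.1037, 0.1037, 0.1379, 0.1379, 0.2441, 0.2441]  mean=-1.3506  Neff=5.5816  idx=[3, 4, 5, 6, 6, 7, 7, 8, 8]

post_mean = -1.3506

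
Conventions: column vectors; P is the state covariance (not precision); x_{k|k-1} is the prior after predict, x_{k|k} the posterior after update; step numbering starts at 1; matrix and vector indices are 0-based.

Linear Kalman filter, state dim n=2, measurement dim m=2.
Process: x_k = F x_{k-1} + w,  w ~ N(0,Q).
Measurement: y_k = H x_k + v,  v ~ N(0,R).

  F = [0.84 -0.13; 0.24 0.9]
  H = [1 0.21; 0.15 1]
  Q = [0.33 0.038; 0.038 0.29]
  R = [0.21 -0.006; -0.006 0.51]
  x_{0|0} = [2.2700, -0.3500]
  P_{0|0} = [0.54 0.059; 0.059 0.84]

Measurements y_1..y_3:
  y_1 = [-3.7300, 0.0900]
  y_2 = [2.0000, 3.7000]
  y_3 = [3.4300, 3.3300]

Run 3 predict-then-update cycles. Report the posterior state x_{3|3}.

step 1: x^-=[1.9523, 0.2298]  P^-=[0.7123 0.0913; 0.0913 1.0270]  S=[1.0060 0.4107; 0.4107 1.5804]  K=[0.7562 -0.0711; 0.0406 0.6479]  nu=[-5.7306, -0.4326]  x^+=[-2.3504, -0.2834]  P^+=[0.1733 -0.0668; -0.0668 0.3402]
step 2: x^-=[-1.9375, -0.8192]  P^-=[0.4726 -0.0153; -0.0153 0.5467]  S=[0.7003 0.1639; 0.1639 1.0627]  K=[0.6827 -0.0530; 0.0230 0.5087]  nu=[4.1095, 4.8098]  x^+=[0.6131, 1.7223]  P^+=[0.1551 -0.0544; -0.0544 0.2675]
step 3: x^-=[0.2911, 1.6972]  P^-=[0.4558 -0.0014; -0.0014 0.4921]  S=[0.6869 0.1642; 0.1642 1.0119]  K=[0.6735 -0.0432; 0.0334 0.4807]  nu=[2.7824, 1.5891]  x^+=[2.0964, 2.5540]  P^+=[0.1519 -0.0488; -0.0488 0.2523]

x_post = [2.0964, 2.5540]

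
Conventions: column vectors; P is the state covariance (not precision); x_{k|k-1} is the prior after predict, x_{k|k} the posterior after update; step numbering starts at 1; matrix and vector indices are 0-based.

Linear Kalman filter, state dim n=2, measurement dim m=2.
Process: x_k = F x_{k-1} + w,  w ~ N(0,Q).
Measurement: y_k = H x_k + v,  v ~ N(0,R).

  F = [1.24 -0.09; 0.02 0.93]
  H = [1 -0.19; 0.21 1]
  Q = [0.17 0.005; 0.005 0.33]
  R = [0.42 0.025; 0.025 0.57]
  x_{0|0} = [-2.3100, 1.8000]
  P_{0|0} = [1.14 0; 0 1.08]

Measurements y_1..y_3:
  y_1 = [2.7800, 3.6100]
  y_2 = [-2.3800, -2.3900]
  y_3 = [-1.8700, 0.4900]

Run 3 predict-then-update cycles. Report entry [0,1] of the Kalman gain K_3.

step 1: x^-=[-3.0264, 1.6278]  P^-=[1.9316 -0.0571; -0.0571 1.2645]  S=[2.4190 0.1355; 0.1355 1.8957]  K=[0.7959 0.1269; -0.1606 0.6722]  nu=[6.1157, 2.6177]  x^+=[2.1734, 2.4053]  P^+=[0.3414 0.0206; 0.0206 0.3748]
step 2: x^-=[2.4785, 2.2804]  P^-=[0.6933 0.0058; 0.0058 0.6551]  S=[1.1348 0.0517; 0.0517 1.2581]  K=[0.6057 0.0954; -0.1286 0.5269]  nu=[-4.4252, -5.1908]  x^+=[-0.6971, 0.1141]  P^+=[0.2596 0.0150; 0.0150 0.2940]
step 3: x^-=[-0.8747, 0.0922]  P^-=[0.5682 0.0041; 0.0041 0.5849]  S=[1.0078 0.0372; 0.0372 1.1817]  K=[0.5599 0.0869; -0.1246 0.4996]  nu=[-0.9778, 0.5815]  x^+=[-1.3716, 0.5046]  P^+=[0.2398 0.0132; 0.0132 0.2789]

K[0,1] = 0.0869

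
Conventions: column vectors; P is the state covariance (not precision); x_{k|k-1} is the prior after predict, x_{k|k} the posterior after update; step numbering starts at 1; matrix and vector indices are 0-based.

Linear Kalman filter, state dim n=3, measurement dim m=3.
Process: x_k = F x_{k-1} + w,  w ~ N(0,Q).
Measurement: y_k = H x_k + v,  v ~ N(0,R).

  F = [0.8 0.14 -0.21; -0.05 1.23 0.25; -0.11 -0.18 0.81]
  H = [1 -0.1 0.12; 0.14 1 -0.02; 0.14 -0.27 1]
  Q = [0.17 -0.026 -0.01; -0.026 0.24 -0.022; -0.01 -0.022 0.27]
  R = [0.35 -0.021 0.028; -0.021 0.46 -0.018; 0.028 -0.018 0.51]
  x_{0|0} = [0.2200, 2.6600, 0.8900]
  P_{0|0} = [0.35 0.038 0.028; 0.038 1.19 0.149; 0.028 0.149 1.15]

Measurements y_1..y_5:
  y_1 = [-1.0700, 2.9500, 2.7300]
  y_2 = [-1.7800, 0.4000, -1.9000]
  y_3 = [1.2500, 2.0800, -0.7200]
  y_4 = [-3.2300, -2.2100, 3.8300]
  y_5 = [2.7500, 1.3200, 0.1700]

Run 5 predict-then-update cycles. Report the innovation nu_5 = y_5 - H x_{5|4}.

innov = [4.1323, 1.4217, -1.1509]

step 1: x^-=[0.3615, 3.4833, 0.2179]  P^-=[0.4584 0.1143 -0.2311; 0.1143 2.1994 0.0844; -0.2311 0.0844 1.0204]  S=[0.7647 -0.0555 -0.0047; -0.0555 2.6987 -0.5585; -0.0047 -0.5585 1.5808]  K=[0.5518 0.0579 -0.1031; -0.0660 0.8138 -0.0249; -0.1386 0.1458 0.6617]  nu=[-1.1093, -0.5796, 3.4020]  x^+=[-0.6348, 3.0003, 2.5382]  P^+=[0.1961 -0.0119 -0.0688; -0.0119 0.3793 0.0749; -0.0688 0.0749 0.3608]
step 2: x^-=[-0.6208, 4.3567, 1.5857]  P^-=[0.3349 -0.0304 -0.1312; -0.0304 0.8862 0.0456; -0.1312 0.0456 0.5114]  S=[0.6746 -0.0879 0.0294; -0.0879 1.3434 -0.2362; 0.0294 -0.2362 1.0335]  K=[0.4852 0.0319 -0.0801; -0.0826 0.6430 -0.0422; -0.1197 0.0909 0.4893]  nu=[-0.9138, -3.8381, -2.2225]  x^+=[-1.0087, 2.0581, 0.2590]  P^+=[0.1718 -0.0193 -0.0571; -0.0193 0.3020 0.0488; -0.0571 0.0488 0.2657]
step 3: x^-=[-0.5732, 2.6466, -0.0497]  P^-=[0.3096 -0.0366 -0.1058; -0.0366 0.7477 0.0187; -0.1058 0.0187 0.4514]  S=[0.6551 -0.0869 0.0460; -0.0869 1.2035 -0.2223; 0.0460 -0.2223 0.9850]  K=[0.4675 0.0284 -0.0688; -0.0831 0.6011 -0.0516; -0.1043 0.0730 0.4595]  nu=[2.0938, -0.4873, 0.1246]  x^+=[0.3832, 2.1731, -0.2464]  P^+=[0.1652 -0.0196 -0.0510; -0.0196 0.2827 0.0396; -0.0510 0.0396 0.2479]
step 4: x^-=[0.6625, 2.5922, -0.6329]  P^-=[0.3026 -0.0357 -0.0989; -0.0357 0.7117 0.0101; -0.0989 0.0101 0.4406]  S=[0.6492 -0.0845 0.0507; -0.0845 1.1680 -0.2201; 0.0507 -0.2201 0.9779]  K=[0.4622 0.0285 -0.0655; -0.0819 0.5887 -0.0545; -0.0991 0.0676 0.4539]  nu=[-3.5573, -4.9076, 5.0701]  x^+=[-1.4535, -0.2822, 1.6891]  P^+=[0.1633 -0.0193 -0.0490; -0.0193 0.2769 0.0368; -0.0490 0.0368 0.2443]
step 5: x^-=[-1.5570, 0.1478, 1.5788]  P^-=[0.3007 -0.0350 -0.0972; -0.0350 0.7009 0.0078; -0.0972 0.0078 0.4385]  S=[0.6475 -0.0833 0.0517; -0.0833 1.1574 -0.2192; 0.0517 -0.2192 0.9767]  K=[0.4606 0.0287 -0.0647; -0.0812 0.5849 -0.0552; -0.0977 0.0661 0.4529]  nu=[4.1323, 1.4217, -1.1509]  x^+=[0.4618, 0.7074, 0.7479]  P^+=[0.1627 -0.0191 -0.0485; -0.0191 0.2751 0.0360; -0.0485 0.0360 0.2436]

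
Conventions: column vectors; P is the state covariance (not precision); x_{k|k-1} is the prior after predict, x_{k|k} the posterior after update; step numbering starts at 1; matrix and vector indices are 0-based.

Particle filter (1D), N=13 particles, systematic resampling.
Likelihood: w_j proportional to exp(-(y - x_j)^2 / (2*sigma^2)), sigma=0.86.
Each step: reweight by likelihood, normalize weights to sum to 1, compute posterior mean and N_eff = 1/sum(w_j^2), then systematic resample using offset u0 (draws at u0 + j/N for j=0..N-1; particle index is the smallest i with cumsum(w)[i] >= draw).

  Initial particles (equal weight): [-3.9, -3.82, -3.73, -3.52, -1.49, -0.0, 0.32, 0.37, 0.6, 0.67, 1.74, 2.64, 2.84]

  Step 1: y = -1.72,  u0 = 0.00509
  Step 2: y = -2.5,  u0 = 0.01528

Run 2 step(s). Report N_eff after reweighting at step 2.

step 1: w=[0.0263, 0.0332, 0.0426, 0.0732, 0.6315, 0.0886, 0.0393, 0.0342, 0.0172, 0.0138, 0.0002, 0.0000, 0.0000]  mean=-1.5420  Neff=2.3880  idx=[0, 2, 3, 4, 4, 4, 4, 4, 4, 4, 4, 5, 6]
step 2: w=[0.0516, 0.0698, 0.0960, 0.0974, 0.0974, 0.0974, 0.0974, 0.0974, 0.0974, 0.0974, 0.0974, 0.0028, 0.0009]  mean=-1.9597  Neff=10.8001  idx=[0, 1, 2, 3, 4, 4, 5, 6, 7, 8, 8, 9, 10]

N_eff = 10.8001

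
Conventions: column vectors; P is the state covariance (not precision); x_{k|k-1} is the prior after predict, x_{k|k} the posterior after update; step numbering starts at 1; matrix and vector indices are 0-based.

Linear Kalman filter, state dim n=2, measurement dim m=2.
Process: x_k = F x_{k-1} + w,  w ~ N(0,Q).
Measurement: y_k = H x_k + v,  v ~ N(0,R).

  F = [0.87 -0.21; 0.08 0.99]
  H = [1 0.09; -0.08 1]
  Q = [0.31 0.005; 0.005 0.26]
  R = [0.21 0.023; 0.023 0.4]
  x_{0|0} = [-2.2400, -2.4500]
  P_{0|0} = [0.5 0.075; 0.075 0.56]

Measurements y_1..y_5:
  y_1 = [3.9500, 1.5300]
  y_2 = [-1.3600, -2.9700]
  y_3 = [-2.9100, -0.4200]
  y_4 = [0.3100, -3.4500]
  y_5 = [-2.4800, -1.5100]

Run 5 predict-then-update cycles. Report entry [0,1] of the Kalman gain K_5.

K[0,1] = -0.0754

step 1: x^-=[-1.4343, -2.6047]  P^-=[0.6857 -0.0133; -0.0133 0.8239]  S=[0.9000 0.0291; 0.0291 1.2305]  K=[0.7630 -0.0734; 0.0460 0.6694]  nu=[5.6187, 4.0200]  x^+=[2.5574, 0.3446]  P^+=[0.1585 0.0009; 0.0009 0.2689]
step 2: x^-=[2.1526, 0.5458]  P^-=[0.4415 -0.0392; -0.0392 0.5247]  S=[0.6487 -0.0040; -0.0040 0.9338]  K=[0.6747 -0.0769; 0.0159 0.5653]  nu=[-3.5617, -3.3436]  x^+=[0.0066, -1.4010]  P^+=[0.1403 -0.0040; -0.0040 0.2262]
step 3: x^-=[0.3000, -1.3865]  P^-=[0.4276 -0.0356; -0.0356 0.4819]  S=[0.6351 -0.0032; -0.0032 0.8904]  K=[0.6679 -0.0760; 0.0149 0.5445]  nu=[-3.0852, 0.9905]  x^+=[-1.8358, -0.8932]  P^+=[0.1389 -0.0039; -0.0039 0.2178]
step 4: x^-=[-1.4096, -1.0311]  P^-=[0.4261 -0.0340; -0.0340 0.4738]  S=[0.6339 -0.0022; -0.0022 0.8819]  K=[0.6672 -0.0755; 0.0155 0.5403]  nu=[1.8124, -2.5316]  x^+=[-0.0091, -2.3708]  P^+=[0.1387 -0.0038; -0.0038 0.2162]
step 5: x^-=[0.4899, -2.3479]  P^-=[0.4259 -0.0335; -0.0335 0.4722]  S=[0.6337 -0.0018; -0.0018 0.8803]  K=[0.6671 -0.0754; 0.0158 0.5395]  nu=[-2.7586, 0.8771]  x^+=[-1.4165, -1.9182]  P^+=[0.1387 -0.0037; -0.0037 0.2159]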